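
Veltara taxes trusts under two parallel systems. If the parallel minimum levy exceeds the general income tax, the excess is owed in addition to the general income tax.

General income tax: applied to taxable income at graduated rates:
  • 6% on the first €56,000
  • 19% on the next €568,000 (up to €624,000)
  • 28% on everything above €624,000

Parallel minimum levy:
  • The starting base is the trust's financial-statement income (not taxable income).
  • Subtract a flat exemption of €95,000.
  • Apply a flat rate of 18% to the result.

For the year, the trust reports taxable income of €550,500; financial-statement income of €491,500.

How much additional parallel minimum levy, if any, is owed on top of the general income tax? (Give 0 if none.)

Parallel minimum levy:
  Base (financial-statement income): €491,500
  Less exemption €95,000 → base €396,500
  €396,500 × 18% = €71,370

General income tax:
  €56,000 × 6% = €3,360
  €494,500 × 19% = €93,955
  → €97,315

€71,370 ≤ €97,315, so no add-on is due.

€0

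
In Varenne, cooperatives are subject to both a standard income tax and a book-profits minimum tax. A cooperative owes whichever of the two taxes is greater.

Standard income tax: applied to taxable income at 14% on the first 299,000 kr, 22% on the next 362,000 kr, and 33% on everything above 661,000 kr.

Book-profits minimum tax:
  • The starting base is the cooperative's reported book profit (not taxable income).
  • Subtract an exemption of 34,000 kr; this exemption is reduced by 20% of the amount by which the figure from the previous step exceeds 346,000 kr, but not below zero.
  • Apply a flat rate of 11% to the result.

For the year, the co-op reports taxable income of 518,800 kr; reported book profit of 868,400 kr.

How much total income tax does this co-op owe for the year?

95,524 kr

Book-profits minimum tax:
  Base (reported book profit): 868,400 kr
  Exemption: 20% × (868,400 kr − 346,000 kr) = 104,480 kr ≥ 34,000 kr, so the exemption is fully phased out
  Base: 868,400 kr − 0 kr = 868,400 kr
  868,400 kr × 11% = 95,524 kr

Standard income tax:
  299,000 kr × 14% = 41,860 kr
  219,800 kr × 22% = 48,356 kr
  → 90,216 kr

95,524 kr > 90,216 kr, so the book-profits minimum tax is the binding amount.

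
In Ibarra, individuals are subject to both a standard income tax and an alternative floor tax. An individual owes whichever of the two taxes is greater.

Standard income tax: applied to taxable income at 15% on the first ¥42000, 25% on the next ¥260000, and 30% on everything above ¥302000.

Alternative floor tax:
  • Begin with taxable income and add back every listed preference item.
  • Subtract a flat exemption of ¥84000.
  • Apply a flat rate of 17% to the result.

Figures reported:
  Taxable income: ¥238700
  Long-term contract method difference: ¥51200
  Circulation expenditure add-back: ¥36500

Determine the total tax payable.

Alternative floor tax:
  Adjusted income: ¥238700 + ¥51200 + ¥36500 = ¥326400
  Less exemption ¥84000 → base ¥242400
  ¥242400 × 17% = ¥41208

Standard income tax:
  ¥42000 × 15% = ¥6300
  ¥196700 × 25% = ¥49175
  → ¥55475

¥55475 > ¥41208, so the standard income tax governs.

¥55475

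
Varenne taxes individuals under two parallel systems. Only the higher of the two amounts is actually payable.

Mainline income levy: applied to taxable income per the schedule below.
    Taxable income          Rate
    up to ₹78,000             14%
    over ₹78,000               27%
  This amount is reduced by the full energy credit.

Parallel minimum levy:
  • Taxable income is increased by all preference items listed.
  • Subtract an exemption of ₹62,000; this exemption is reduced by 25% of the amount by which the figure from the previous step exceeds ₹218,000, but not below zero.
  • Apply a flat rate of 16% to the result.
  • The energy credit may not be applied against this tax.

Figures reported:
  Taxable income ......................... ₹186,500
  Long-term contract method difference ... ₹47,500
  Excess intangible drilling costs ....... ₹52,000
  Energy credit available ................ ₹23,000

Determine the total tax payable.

₹38,560

Mainline income levy:
  ₹78,000 × 14% = ₹10,920
  ₹108,500 × 27% = ₹29,295
  → ₹40,215
  Less energy credit ₹23,000 → ₹17,215

Parallel minimum levy:
  Adjusted income: ₹186,500 + ₹47,500 + ₹52,000 = ₹286,000
  Exemption: ₹62,000 − 25% × (₹286,000 − ₹218,000) = ₹62,000 − ₹17,000 = ₹45,000
  Base: ₹286,000 − ₹45,000 = ₹241,000
  ₹241,000 × 16% = ₹38,560

₹38,560 > ₹17,215, so the parallel minimum levy is the binding amount.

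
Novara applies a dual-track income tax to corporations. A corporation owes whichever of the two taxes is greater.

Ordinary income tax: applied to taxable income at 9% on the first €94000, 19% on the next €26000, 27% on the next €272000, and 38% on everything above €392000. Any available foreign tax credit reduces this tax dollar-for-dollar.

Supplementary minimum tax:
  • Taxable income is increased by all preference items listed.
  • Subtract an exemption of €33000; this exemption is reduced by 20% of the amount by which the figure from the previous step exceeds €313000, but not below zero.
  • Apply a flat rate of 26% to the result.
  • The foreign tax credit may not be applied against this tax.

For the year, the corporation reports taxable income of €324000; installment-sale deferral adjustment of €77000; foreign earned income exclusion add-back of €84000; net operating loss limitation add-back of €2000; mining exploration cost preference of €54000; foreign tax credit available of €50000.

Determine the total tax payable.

€140660

Ordinary income tax:
  €94000 × 9% = €8460
  €26000 × 19% = €4940
  €204000 × 27% = €55080
  → €68480
  Less foreign tax credit €50000 → €18480

Supplementary minimum tax:
  Adjusted income: €324000 + €77000 + €84000 + €2000 + €54000 = €541000
  Exemption: 20% × (€541000 − €313000) = €45600 ≥ €33000, so the exemption is fully phased out
  Base: €541000 − €0 = €541000
  €541000 × 26% = €140660

€140660 > €18480, so the supplementary minimum tax is the binding amount.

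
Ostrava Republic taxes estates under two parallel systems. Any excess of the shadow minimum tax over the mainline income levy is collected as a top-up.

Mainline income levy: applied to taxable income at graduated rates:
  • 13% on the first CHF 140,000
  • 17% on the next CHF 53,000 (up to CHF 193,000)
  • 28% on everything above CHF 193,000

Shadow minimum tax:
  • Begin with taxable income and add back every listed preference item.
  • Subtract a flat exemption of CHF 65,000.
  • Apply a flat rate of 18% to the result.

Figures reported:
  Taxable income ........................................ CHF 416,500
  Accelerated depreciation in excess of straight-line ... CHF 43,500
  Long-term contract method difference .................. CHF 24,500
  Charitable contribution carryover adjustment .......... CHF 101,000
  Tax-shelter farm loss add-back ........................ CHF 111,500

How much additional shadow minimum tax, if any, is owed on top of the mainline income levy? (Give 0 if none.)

CHF 23,970

Mainline income levy:
  CHF 140,000 × 13% = CHF 18,200
  CHF 53,000 × 17% = CHF 9,010
  CHF 223,500 × 28% = CHF 62,580
  → CHF 89,790

Shadow minimum tax:
  Adjusted income: CHF 416,500 + CHF 43,500 + CHF 24,500 + CHF 101,000 + CHF 111,500 = CHF 697,000
  Less exemption CHF 65,000 → base CHF 632,000
  CHF 632,000 × 18% = CHF 113,760

Excess of shadow minimum tax over mainline income levy: CHF 113,760 − CHF 89,790 = CHF 23,970.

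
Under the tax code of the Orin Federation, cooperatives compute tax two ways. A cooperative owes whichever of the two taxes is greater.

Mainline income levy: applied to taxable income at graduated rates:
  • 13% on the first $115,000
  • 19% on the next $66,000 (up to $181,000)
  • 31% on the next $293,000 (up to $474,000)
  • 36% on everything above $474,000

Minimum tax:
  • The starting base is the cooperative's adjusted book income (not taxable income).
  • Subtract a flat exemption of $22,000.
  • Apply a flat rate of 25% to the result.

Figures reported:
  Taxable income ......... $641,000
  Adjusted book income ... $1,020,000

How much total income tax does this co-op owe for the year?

$249,500

Minimum tax:
  Base (adjusted book income): $1,020,000
  Less exemption $22,000 → base $998,000
  $998,000 × 25% = $249,500

Mainline income levy:
  $115,000 × 13% = $14,950
  $66,000 × 19% = $12,540
  $293,000 × 31% = $90,830
  $167,000 × 36% = $60,120
  → $178,440

$249,500 > $178,440, so the minimum tax is the binding amount.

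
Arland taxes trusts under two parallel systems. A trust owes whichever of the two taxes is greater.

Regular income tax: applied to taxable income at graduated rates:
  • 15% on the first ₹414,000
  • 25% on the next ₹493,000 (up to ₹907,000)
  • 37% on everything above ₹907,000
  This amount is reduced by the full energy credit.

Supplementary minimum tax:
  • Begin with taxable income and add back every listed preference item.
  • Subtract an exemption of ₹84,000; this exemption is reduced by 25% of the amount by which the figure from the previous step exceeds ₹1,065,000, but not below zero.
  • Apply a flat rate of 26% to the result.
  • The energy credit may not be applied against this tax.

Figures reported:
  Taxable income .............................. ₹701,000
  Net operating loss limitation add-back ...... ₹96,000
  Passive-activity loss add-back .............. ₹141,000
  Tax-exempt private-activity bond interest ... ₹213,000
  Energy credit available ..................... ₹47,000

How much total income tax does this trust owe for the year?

₹283,010

Regular income tax:
  ₹414,000 × 15% = ₹62,100
  ₹287,000 × 25% = ₹71,750
  → ₹133,850
  Less energy credit ₹47,000 → ₹86,850

Supplementary minimum tax:
  Adjusted income: ₹701,000 + ₹96,000 + ₹141,000 + ₹213,000 = ₹1,151,000
  Exemption: ₹84,000 − 25% × (₹1,151,000 − ₹1,065,000) = ₹84,000 − ₹21,500 = ₹62,500
  Base: ₹1,151,000 − ₹62,500 = ₹1,088,500
  ₹1,088,500 × 26% = ₹283,010

₹283,010 > ₹86,850, so the supplementary minimum tax is the binding amount.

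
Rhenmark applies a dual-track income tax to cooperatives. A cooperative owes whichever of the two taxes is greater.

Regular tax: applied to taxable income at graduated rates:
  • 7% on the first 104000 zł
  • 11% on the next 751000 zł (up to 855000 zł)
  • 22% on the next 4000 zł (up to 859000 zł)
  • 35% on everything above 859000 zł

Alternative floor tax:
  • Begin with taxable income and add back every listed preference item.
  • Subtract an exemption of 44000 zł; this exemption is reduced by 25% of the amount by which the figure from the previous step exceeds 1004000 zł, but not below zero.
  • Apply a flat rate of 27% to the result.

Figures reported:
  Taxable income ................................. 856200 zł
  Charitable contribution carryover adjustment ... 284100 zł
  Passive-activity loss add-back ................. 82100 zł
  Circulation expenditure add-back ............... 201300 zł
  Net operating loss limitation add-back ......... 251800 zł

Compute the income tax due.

Regular tax:
  104000 zł × 7% = 7280 zł
  751000 zł × 11% = 82610 zł
  1200 zł × 22% = 264 zł
  → 90154 zł

Alternative floor tax:
  Adjusted income: 856200 zł + 284100 zł + 82100 zł + 201300 zł + 251800 zł = 1675500 zł
  Exemption: 25% × (1675500 zł − 1004000 zł) = 167875 zł ≥ 44000 zł, so the exemption is fully phased out
  Base: 1675500 zł − 0 zł = 1675500 zł
  1675500 zł × 27% = 452385 zł

452385 zł > 90154 zł, so the alternative floor tax is the binding amount.

452385 zł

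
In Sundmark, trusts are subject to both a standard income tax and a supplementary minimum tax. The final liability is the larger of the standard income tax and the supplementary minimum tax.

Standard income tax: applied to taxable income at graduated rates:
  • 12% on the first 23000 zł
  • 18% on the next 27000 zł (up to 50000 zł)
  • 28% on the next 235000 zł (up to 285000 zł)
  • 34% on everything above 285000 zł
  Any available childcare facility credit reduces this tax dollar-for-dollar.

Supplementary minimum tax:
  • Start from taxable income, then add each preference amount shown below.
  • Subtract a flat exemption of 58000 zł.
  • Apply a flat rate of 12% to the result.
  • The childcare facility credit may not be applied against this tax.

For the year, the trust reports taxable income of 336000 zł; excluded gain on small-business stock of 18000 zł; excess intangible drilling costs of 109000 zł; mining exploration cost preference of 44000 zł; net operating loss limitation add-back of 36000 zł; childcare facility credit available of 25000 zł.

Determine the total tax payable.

Standard income tax:
  23000 zł × 12% = 2760 zł
  27000 zł × 18% = 4860 zł
  235000 zł × 28% = 65800 zł
  51000 zł × 34% = 17340 zł
  → 90760 zł
  Less childcare facility credit 25000 zł → 65760 zł

Supplementary minimum tax:
  Adjusted income: 336000 zł + 18000 zł + 109000 zł + 44000 zł + 36000 zł = 543000 zł
  Less exemption 58000 zł → base 485000 zł
  485000 zł × 12% = 58200 zł

65760 zł > 58200 zł, so the standard income tax governs.

65760 zł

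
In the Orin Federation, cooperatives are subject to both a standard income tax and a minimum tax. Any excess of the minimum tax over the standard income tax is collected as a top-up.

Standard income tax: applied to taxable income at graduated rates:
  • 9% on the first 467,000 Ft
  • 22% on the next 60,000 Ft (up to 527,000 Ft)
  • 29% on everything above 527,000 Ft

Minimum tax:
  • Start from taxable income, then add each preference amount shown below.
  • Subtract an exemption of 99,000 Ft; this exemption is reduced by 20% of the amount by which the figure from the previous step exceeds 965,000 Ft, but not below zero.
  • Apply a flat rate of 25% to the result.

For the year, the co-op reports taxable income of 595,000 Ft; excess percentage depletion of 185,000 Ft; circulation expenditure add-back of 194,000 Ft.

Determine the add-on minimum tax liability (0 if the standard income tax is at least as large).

Standard income tax:
  467,000 Ft × 9% = 42,030 Ft
  60,000 Ft × 22% = 13,200 Ft
  68,000 Ft × 29% = 19,720 Ft
  → 74,950 Ft

Minimum tax:
  Adjusted income: 595,000 Ft + 185,000 Ft + 194,000 Ft = 974,000 Ft
  Exemption: 99,000 Ft − 20% × (974,000 Ft − 965,000 Ft) = 99,000 Ft − 1,800 Ft = 97,200 Ft
  Base: 974,000 Ft − 97,200 Ft = 876,800 Ft
  876,800 Ft × 25% = 219,200 Ft

Excess of minimum tax over standard income tax: 219,200 Ft − 74,950 Ft = 144,250 Ft.

144,250 Ft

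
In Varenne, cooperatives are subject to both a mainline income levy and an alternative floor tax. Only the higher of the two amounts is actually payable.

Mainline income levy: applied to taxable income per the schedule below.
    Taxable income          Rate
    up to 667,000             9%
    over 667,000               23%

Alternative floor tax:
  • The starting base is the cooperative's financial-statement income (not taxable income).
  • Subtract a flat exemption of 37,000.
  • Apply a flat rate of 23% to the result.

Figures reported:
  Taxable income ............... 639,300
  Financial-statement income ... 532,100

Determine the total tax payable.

113,873

Alternative floor tax:
  Base (financial-statement income): 532,100
  Less exemption 37,000 → base 495,100
  495,100 × 23% = 113,873

Mainline income levy:
  639,300 × 9% = 57,537

113,873 > 57,537, so the alternative floor tax is the binding amount.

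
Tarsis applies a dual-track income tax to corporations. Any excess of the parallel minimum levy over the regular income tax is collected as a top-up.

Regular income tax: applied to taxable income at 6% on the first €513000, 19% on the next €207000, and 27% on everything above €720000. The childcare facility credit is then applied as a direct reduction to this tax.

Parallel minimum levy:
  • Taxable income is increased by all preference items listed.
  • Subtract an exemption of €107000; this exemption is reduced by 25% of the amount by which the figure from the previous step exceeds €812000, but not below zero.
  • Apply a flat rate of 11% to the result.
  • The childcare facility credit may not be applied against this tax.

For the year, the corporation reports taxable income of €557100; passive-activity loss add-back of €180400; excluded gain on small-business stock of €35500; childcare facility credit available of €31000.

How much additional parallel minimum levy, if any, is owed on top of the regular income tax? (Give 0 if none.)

€65101

Parallel minimum levy:
  Adjusted income: €557100 + €180400 + €35500 = €773000
  Exemption: €773000 ≤ €812000, so full €107000 applies
  Base: €773000 − €107000 = €666000
  €666000 × 11% = €73260

Regular income tax:
  €513000 × 6% = €30780
  €44100 × 19% = €8379
  → €39159
  Less childcare facility credit €31000 → €8159

Excess of parallel minimum levy over regular income tax: €73260 − €8159 = €65101.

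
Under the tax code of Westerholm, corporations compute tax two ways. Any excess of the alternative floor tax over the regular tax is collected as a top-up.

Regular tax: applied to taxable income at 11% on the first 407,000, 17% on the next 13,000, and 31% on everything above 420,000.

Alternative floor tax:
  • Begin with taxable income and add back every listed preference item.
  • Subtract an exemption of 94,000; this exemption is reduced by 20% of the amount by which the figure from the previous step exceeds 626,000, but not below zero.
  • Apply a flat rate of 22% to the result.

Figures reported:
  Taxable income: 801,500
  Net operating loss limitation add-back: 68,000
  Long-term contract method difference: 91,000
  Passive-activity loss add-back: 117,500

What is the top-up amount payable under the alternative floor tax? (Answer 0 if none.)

71,123

Alternative floor tax:
  Adjusted income: 801,500 + 68,000 + 91,000 + 117,500 = 1,078,000
  Exemption: 94,000 − 20% × (1,078,000 − 626,000) = 94,000 − 90,400 = 3,600
  Base: 1,078,000 − 3,600 = 1,074,400
  1,074,400 × 22% = 236,368

Regular tax:
  407,000 × 11% = 44,770
  13,000 × 17% = 2,210
  381,500 × 31% = 118,265
  → 165,245

Excess of alternative floor tax over regular tax: 236,368 − 165,245 = 71,123.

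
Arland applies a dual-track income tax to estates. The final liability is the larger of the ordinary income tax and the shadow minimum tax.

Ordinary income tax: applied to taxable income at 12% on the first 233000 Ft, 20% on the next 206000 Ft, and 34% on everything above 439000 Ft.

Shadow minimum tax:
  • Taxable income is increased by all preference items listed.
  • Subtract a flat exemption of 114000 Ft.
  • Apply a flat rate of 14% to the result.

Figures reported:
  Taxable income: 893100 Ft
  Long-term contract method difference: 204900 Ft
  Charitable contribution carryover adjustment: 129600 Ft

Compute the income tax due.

223554 Ft

Shadow minimum tax:
  Adjusted income: 893100 Ft + 204900 Ft + 129600 Ft = 1227600 Ft
  Less exemption 114000 Ft → base 1113600 Ft
  1113600 Ft × 14% = 155904 Ft

Ordinary income tax:
  233000 Ft × 12% = 27960 Ft
  206000 Ft × 20% = 41200 Ft
  454100 Ft × 34% = 154394 Ft
  → 223554 Ft

223554 Ft > 155904 Ft, so the ordinary income tax governs.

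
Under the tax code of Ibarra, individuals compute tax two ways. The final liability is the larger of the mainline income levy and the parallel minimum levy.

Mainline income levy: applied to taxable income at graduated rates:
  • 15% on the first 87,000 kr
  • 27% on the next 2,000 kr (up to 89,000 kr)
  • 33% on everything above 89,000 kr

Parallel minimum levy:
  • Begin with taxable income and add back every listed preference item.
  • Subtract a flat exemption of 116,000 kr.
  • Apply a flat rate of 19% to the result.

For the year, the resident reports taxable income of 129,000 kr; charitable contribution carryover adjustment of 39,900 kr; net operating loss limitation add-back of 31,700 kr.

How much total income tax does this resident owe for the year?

26,790 kr

Parallel minimum levy:
  Adjusted income: 129,000 kr + 39,900 kr + 31,700 kr = 200,600 kr
  Less exemption 116,000 kr → base 84,600 kr
  84,600 kr × 19% = 16,074 kr

Mainline income levy:
  87,000 kr × 15% = 13,050 kr
  2,000 kr × 27% = 540 kr
  40,000 kr × 33% = 13,200 kr
  → 26,790 kr

26,790 kr > 16,074 kr, so the mainline income levy governs.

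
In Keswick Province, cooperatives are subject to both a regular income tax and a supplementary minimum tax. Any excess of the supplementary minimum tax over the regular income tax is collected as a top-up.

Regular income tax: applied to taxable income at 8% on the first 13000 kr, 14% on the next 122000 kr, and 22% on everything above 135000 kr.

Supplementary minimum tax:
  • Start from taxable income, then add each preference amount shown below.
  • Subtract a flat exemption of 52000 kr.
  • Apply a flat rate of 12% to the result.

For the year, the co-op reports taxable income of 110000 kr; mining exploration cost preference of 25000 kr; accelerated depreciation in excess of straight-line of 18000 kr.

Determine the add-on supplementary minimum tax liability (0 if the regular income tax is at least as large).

0 kr

Regular income tax:
  13000 kr × 8% = 1040 kr
  97000 kr × 14% = 13580 kr
  → 14620 kr

Supplementary minimum tax:
  Adjusted income: 110000 kr + 25000 kr + 18000 kr = 153000 kr
  Less exemption 52000 kr → base 101000 kr
  101000 kr × 12% = 12120 kr

12120 kr ≤ 14620 kr, so no add-on is due.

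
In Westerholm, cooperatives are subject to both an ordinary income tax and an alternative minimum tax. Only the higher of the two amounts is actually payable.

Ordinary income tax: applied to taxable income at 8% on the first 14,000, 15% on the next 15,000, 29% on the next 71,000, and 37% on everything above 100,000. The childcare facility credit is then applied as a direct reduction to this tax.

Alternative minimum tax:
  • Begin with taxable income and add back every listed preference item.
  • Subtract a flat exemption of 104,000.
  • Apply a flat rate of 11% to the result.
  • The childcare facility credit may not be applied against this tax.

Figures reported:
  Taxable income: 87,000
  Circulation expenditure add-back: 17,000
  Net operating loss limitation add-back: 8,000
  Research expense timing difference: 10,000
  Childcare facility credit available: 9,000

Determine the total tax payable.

Ordinary income tax:
  14,000 × 8% = 1,120
  15,000 × 15% = 2,250
  58,000 × 29% = 16,820
  → 20,190
  Less childcare facility credit 9,000 → 11,190

Alternative minimum tax:
  Adjusted income: 87,000 + 17,000 + 8,000 + 10,000 = 122,000
  Less exemption 104,000 → base 18,000
  18,000 × 11% = 1,980

11,190 > 1,980, so the ordinary income tax governs.

11,190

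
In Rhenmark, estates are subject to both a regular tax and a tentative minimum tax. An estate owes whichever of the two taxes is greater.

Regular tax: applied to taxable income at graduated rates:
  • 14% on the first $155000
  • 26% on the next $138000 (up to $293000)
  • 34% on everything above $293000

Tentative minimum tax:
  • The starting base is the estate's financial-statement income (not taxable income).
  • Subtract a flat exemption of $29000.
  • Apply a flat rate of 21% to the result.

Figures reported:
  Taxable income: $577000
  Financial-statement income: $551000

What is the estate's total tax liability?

Tentative minimum tax:
  Base (financial-statement income): $551000
  Less exemption $29000 → base $522000
  $522000 × 21% = $109620

Regular tax:
  $155000 × 14% = $21700
  $138000 × 26% = $35880
  $284000 × 34% = $96560
  → $154140

$154140 > $109620, so the regular tax governs.

$154140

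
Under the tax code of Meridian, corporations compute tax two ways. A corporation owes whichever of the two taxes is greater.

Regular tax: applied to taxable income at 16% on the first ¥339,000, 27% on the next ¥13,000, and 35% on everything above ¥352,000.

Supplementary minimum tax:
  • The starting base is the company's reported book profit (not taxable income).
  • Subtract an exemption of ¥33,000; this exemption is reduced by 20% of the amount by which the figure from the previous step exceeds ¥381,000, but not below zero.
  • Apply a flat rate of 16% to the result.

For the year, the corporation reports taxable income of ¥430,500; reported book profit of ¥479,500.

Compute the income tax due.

Supplementary minimum tax:
  Base (reported book profit): ¥479,500
  Exemption: ¥33,000 − 20% × (¥479,500 − ¥381,000) = ¥33,000 − ¥19,700 = ¥13,300
  Base: ¥479,500 − ¥13,300 = ¥466,200
  ¥466,200 × 16% = ¥74,592

Regular tax:
  ¥339,000 × 16% = ¥54,240
  ¥13,000 × 27% = ¥3,510
  ¥78,500 × 35% = ¥27,475
  → ¥85,225

¥85,225 > ¥74,592, so the regular tax governs.

¥85,225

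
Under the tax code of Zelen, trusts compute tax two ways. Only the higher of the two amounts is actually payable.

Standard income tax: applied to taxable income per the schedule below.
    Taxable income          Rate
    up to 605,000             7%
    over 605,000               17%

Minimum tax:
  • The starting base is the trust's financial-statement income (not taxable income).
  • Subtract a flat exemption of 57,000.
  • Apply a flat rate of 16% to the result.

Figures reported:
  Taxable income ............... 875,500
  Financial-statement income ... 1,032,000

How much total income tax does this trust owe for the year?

Minimum tax:
  Base (financial-statement income): 1,032,000
  Less exemption 57,000 → base 975,000
  975,000 × 16% = 156,000

Standard income tax:
  605,000 × 7% = 42,350
  270,500 × 17% = 45,985
  → 88,335

156,000 > 88,335, so the minimum tax is the binding amount.

156,000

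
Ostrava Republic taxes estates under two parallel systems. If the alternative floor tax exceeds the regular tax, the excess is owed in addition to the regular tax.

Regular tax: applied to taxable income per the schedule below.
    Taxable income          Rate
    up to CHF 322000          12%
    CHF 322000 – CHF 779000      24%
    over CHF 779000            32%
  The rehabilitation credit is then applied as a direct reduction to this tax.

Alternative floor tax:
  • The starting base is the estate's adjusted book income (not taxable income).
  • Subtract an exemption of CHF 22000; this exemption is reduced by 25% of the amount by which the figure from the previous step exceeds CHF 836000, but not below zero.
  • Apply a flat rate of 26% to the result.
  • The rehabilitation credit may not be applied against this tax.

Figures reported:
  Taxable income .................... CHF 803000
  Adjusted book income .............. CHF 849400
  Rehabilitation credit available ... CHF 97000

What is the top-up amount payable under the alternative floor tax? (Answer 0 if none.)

CHF 156995

Alternative floor tax:
  Base (adjusted book income): CHF 849400
  Exemption: CHF 22000 − 25% × (CHF 849400 − CHF 836000) = CHF 22000 − CHF 3350 = CHF 18650
  Base: CHF 849400 − CHF 18650 = CHF 830750
  CHF 830750 × 26% = CHF 215995

Regular tax:
  CHF 322000 × 12% = CHF 38640
  CHF 457000 × 24% = CHF 109680
  CHF 24000 × 32% = CHF 7680
  → CHF 156000
  Less rehabilitation credit CHF 97000 → CHF 59000

Excess of alternative floor tax over regular tax: CHF 215995 − CHF 59000 = CHF 156995.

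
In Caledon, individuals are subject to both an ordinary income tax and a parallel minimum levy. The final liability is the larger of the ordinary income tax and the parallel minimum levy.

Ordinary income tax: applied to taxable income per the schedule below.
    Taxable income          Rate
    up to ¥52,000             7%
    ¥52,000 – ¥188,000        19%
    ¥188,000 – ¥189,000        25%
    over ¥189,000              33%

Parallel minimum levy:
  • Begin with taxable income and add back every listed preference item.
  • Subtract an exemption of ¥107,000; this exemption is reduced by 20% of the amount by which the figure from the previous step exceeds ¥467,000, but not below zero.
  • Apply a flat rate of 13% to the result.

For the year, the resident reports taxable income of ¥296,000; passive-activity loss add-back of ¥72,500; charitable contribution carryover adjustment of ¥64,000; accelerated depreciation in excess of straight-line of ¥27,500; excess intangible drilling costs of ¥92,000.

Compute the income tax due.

Parallel minimum levy:
  Adjusted income: ¥296,000 + ¥72,500 + ¥64,000 + ¥27,500 + ¥92,000 = ¥552,000
  Exemption: ¥107,000 − 20% × (¥552,000 − ¥467,000) = ¥107,000 − ¥17,000 = ¥90,000
  Base: ¥552,000 − ¥90,000 = ¥462,000
  ¥462,000 × 13% = ¥60,060

Ordinary income tax:
  ¥52,000 × 7% = ¥3,640
  ¥136,000 × 19% = ¥25,840
  ¥1,000 × 25% = ¥250
  ¥107,000 × 33% = ¥35,310
  → ¥65,040

¥65,040 > ¥60,060, so the ordinary income tax governs.

¥65,040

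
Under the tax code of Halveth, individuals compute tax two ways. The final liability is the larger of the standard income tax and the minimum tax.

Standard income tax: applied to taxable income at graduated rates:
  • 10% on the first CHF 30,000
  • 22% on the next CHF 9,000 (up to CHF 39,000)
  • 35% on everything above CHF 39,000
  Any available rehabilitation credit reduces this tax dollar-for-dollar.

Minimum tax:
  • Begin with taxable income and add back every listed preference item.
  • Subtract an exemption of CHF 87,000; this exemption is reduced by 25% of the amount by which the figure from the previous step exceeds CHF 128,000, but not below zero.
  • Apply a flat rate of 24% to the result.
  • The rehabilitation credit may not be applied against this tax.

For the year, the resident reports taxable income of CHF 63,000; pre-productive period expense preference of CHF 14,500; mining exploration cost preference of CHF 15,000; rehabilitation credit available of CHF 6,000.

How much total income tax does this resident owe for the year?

CHF 7,380

Minimum tax:
  Adjusted income: CHF 63,000 + CHF 14,500 + CHF 15,000 = CHF 92,500
  Exemption: CHF 92,500 ≤ CHF 128,000, so full CHF 87,000 applies
  Base: CHF 92,500 − CHF 87,000 = CHF 5,500
  CHF 5,500 × 24% = CHF 1,320

Standard income tax:
  CHF 30,000 × 10% = CHF 3,000
  CHF 9,000 × 22% = CHF 1,980
  CHF 24,000 × 35% = CHF 8,400
  → CHF 13,380
  Less rehabilitation credit CHF 6,000 → CHF 7,380

CHF 7,380 > CHF 1,320, so the standard income tax governs.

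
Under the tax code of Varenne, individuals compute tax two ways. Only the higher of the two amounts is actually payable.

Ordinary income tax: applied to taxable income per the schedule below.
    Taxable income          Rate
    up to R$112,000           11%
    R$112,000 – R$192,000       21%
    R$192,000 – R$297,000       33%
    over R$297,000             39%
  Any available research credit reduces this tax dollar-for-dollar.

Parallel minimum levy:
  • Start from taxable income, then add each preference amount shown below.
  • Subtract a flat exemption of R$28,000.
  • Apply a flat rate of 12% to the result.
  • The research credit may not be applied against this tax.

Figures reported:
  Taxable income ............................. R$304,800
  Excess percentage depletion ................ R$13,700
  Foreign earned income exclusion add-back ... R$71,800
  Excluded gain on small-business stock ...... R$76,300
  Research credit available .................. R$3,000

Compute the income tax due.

R$63,812

Ordinary income tax:
  R$112,000 × 11% = R$12,320
  R$80,000 × 21% = R$16,800
  R$105,000 × 33% = R$34,650
  R$7,800 × 39% = R$3,042
  → R$66,812
  Less research credit R$3,000 → R$63,812

Parallel minimum levy:
  Adjusted income: R$304,800 + R$13,700 + R$71,800 + R$76,300 = R$466,600
  Less exemption R$28,000 → base R$438,600
  R$438,600 × 12% = R$52,632

R$63,812 > R$52,632, so the ordinary income tax governs.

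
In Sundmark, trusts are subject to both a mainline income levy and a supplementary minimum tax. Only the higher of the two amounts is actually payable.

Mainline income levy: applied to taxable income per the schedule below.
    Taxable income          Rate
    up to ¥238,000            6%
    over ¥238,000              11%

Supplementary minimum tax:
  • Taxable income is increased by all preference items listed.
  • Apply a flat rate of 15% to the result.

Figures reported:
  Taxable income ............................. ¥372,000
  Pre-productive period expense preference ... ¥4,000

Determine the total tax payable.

¥56,400

Supplementary minimum tax:
  Adjusted income: ¥372,000 + ¥4,000 = ¥376,000
  ¥376,000 × 15% = ¥56,400

Mainline income levy:
  ¥238,000 × 6% = ¥14,280
  ¥134,000 × 11% = ¥14,740
  → ¥29,020

¥56,400 > ¥29,020, so the supplementary minimum tax is the binding amount.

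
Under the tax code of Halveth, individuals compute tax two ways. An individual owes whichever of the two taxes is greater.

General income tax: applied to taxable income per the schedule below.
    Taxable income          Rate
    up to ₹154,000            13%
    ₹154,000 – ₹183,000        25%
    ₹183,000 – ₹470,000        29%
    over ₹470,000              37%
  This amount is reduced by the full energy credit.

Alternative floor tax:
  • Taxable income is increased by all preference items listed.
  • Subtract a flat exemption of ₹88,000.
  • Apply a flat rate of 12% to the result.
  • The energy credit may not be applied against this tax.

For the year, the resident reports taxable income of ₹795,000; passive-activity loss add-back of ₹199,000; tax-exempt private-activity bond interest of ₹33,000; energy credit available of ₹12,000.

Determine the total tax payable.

Alternative floor tax:
  Adjusted income: ₹795,000 + ₹199,000 + ₹33,000 = ₹1,027,000
  Less exemption ₹88,000 → base ₹939,000
  ₹939,000 × 12% = ₹112,680

General income tax:
  ₹154,000 × 13% = ₹20,020
  ₹29,000 × 25% = ₹7,250
  ₹287,000 × 29% = ₹83,230
  ₹325,000 × 37% = ₹120,250
  → ₹230,750
  Less energy credit ₹12,000 → ₹218,750

₹218,750 > ₹112,680, so the general income tax governs.

₹218,750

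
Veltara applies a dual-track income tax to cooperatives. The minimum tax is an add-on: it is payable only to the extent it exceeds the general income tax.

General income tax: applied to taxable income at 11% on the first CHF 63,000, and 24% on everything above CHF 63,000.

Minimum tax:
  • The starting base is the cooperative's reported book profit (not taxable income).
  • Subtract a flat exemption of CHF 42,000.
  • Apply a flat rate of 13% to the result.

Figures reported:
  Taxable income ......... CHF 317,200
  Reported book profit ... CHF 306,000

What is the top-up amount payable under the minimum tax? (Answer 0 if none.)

CHF 0

Minimum tax:
  Base (reported book profit): CHF 306,000
  Less exemption CHF 42,000 → base CHF 264,000
  CHF 264,000 × 13% = CHF 34,320

General income tax:
  CHF 63,000 × 11% = CHF 6,930
  CHF 254,200 × 24% = CHF 61,008
  → CHF 67,938

CHF 34,320 ≤ CHF 67,938, so no add-on is due.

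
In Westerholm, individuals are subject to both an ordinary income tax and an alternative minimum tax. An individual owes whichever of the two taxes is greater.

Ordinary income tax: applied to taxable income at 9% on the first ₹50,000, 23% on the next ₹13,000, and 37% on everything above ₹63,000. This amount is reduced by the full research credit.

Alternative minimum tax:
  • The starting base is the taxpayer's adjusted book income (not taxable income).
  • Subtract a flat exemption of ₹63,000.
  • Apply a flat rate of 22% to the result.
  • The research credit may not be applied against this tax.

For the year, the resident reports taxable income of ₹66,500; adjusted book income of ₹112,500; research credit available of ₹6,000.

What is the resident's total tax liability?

₹10,890

Alternative minimum tax:
  Base (adjusted book income): ₹112,500
  Less exemption ₹63,000 → base ₹49,500
  ₹49,500 × 22% = ₹10,890

Ordinary income tax:
  ₹50,000 × 9% = ₹4,500
  ₹13,000 × 23% = ₹2,990
  ₹3,500 × 37% = ₹1,295
  → ₹8,785
  Less research credit ₹6,000 → ₹2,785

₹10,890 > ₹2,785, so the alternative minimum tax is the binding amount.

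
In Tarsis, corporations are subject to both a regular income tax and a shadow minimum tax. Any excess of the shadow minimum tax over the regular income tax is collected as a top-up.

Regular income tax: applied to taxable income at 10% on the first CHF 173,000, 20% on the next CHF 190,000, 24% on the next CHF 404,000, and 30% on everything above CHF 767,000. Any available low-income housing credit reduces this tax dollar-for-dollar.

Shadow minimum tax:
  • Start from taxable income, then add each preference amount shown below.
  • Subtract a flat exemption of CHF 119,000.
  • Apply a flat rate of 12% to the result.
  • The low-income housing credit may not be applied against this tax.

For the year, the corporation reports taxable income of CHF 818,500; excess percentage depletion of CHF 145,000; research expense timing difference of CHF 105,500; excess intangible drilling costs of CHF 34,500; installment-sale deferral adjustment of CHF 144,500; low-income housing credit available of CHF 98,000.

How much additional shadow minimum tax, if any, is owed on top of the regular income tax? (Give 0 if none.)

Regular income tax:
  CHF 173,000 × 10% = CHF 17,300
  CHF 190,000 × 20% = CHF 38,000
  CHF 404,000 × 24% = CHF 96,960
  CHF 51,500 × 30% = CHF 15,450
  → CHF 167,710
  Less low-income housing credit CHF 98,000 → CHF 69,710

Shadow minimum tax:
  Adjusted income: CHF 818,500 + CHF 145,000 + CHF 105,500 + CHF 34,500 + CHF 144,500 = CHF 1,248,000
  Less exemption CHF 119,000 → base CHF 1,129,000
  CHF 1,129,000 × 12% = CHF 135,480

Excess of shadow minimum tax over regular income tax: CHF 135,480 − CHF 69,710 = CHF 65,770.

CHF 65,770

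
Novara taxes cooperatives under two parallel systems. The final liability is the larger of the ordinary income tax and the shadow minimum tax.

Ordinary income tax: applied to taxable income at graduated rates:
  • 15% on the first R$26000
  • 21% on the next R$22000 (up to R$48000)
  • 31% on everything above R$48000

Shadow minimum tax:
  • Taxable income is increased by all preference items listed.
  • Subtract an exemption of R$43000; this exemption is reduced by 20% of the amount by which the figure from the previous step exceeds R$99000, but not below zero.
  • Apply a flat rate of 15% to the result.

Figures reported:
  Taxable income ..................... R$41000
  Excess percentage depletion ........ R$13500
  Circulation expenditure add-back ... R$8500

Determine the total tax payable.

Shadow minimum tax:
  Adjusted income: R$41000 + R$13500 + R$8500 = R$63000
  Exemption: R$63000 ≤ R$99000, so full R$43000 applies
  Base: R$63000 − R$43000 = R$20000
  R$20000 × 15% = R$3000

Ordinary income tax:
  R$26000 × 15% = R$3900
  R$15000 × 21% = R$3150
  → R$7050

R$7050 > R$3000, so the ordinary income tax governs.

R$7050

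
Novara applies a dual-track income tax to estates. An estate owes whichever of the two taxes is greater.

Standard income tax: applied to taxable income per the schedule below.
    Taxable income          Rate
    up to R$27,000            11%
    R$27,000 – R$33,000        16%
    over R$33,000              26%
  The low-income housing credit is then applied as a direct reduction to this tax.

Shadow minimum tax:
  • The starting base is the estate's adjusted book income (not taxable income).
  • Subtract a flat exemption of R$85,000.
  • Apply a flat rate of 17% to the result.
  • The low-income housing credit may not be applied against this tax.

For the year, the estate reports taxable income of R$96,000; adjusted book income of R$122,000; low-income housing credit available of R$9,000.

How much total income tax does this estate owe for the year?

Standard income tax:
  R$27,000 × 11% = R$2,970
  R$6,000 × 16% = R$960
  R$63,000 × 26% = R$16,380
  → R$20,310
  Less low-income housing credit R$9,000 → R$11,310

Shadow minimum tax:
  Base (adjusted book income): R$122,000
  Less exemption R$85,000 → base R$37,000
  R$37,000 × 17% = R$6,290

R$11,310 > R$6,290, so the standard income tax governs.

R$11,310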